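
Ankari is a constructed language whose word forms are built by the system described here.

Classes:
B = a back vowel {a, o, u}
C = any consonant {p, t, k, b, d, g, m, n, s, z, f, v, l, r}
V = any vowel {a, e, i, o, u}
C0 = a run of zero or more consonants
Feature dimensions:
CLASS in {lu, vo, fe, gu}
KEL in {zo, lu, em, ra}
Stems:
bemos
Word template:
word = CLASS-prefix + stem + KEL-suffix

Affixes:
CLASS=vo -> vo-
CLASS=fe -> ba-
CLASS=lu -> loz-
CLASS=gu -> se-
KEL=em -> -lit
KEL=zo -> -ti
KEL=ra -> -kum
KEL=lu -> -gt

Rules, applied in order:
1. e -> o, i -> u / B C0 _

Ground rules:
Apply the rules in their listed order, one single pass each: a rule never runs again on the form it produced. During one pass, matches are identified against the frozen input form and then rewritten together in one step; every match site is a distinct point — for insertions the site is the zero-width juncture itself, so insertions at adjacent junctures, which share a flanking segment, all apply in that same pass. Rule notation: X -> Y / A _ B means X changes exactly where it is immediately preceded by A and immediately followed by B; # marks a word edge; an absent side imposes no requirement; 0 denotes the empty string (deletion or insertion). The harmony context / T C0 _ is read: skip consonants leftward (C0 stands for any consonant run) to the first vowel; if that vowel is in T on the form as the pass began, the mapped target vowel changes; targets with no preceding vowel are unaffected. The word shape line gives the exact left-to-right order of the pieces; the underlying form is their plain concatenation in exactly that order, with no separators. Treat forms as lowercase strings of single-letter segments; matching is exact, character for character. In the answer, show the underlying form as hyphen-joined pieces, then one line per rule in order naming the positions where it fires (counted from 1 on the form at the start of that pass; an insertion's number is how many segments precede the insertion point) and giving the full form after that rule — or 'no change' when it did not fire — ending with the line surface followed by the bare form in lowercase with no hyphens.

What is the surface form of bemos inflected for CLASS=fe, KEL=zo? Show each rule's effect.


underlying: ba-bemos-ti
1. e -> o, i -> u / B C0 _: fires at position(s) 4, 9: babomostu
surface: babomostu


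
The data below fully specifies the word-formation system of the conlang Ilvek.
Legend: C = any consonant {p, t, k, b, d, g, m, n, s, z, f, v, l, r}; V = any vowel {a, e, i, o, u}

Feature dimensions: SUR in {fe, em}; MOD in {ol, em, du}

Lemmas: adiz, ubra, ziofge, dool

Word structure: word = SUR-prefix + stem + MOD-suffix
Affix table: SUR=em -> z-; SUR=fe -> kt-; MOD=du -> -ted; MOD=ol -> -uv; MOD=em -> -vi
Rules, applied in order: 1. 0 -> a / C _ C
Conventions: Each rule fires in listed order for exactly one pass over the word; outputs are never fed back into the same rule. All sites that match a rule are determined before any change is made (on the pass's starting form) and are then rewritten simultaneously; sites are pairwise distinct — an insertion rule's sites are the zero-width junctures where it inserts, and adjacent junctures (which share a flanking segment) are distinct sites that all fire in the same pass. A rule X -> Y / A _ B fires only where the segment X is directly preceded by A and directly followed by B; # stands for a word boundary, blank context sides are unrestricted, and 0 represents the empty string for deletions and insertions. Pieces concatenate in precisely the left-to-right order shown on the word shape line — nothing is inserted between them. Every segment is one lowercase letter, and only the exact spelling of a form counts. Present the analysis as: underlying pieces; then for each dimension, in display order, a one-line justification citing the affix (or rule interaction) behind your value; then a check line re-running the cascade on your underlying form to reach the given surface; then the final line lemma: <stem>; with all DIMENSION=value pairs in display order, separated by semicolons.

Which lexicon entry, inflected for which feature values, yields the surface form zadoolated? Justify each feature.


underlying: z-dool-ted
SUR=em - signalled by the affix z-
MOD=du - signalled by the affix -ted
check: zdoolted -> zadoolated
lemma: dool; SUR=em; MOD=du


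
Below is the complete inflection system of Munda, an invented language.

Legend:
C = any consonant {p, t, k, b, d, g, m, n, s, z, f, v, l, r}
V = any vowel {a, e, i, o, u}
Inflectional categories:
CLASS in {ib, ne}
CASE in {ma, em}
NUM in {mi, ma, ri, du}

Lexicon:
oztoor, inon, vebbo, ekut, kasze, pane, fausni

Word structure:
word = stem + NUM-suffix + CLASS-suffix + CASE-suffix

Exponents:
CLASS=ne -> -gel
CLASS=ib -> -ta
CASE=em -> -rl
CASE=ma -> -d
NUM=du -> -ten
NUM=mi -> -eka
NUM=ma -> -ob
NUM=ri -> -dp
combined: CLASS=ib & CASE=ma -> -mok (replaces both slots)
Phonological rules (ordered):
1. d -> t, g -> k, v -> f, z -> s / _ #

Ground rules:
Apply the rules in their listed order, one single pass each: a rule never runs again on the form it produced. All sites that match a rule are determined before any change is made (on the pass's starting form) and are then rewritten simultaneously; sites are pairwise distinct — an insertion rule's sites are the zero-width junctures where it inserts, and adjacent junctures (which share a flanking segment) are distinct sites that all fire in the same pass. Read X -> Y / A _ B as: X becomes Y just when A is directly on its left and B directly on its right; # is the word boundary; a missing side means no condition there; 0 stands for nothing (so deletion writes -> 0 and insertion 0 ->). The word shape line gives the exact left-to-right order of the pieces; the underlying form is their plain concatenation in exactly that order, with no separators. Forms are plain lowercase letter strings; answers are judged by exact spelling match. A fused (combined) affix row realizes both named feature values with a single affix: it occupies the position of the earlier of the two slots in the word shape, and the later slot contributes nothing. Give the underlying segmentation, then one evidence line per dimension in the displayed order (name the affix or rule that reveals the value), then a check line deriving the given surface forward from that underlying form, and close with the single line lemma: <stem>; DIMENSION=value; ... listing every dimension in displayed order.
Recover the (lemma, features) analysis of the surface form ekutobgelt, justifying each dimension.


underlying: ekut-ob-gel-d
CLASS=ne - signalled by the affix -gel
CASE=ma - signalled by the affix -d
NUM=ma - signalled by the affix -ob
check: ekutobgeld -> ekutobgelt
lemma: ekut; CLASS=ne; CASE=ma; NUM=ma


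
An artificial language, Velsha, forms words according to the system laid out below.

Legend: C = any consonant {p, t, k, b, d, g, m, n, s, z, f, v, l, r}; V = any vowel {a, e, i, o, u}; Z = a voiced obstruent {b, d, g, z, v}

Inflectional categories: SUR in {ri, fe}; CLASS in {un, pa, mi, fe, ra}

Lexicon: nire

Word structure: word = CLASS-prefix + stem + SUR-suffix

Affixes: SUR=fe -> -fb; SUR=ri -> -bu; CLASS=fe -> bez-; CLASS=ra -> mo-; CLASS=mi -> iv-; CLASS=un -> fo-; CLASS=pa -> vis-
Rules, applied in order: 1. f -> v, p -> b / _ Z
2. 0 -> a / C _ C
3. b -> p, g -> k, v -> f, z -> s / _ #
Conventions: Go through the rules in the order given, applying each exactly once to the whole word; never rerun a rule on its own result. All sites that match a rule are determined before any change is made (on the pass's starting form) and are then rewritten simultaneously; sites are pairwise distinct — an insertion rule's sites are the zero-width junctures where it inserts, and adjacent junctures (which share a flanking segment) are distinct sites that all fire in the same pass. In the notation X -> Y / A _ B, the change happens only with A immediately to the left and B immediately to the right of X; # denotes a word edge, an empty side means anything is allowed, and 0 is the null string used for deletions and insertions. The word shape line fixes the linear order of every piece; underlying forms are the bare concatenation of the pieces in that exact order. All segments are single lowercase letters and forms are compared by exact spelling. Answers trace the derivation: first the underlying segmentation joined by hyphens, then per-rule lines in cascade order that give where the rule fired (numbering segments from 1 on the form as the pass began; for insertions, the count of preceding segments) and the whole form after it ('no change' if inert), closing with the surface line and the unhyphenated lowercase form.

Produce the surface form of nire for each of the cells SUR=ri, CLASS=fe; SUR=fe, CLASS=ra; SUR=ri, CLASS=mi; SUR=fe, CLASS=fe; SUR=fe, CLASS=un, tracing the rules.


cell SUR=ri, CLASS=fe:
underlying: bez-nire-bu
1. f -> v, p -> b / _ Z: no change
2. 0 -> a / C _ C: inserts after position(s) 3: bezanirebu
3. b -> p, g -> k, v -> f, z -> s / _ #: no change
surface: bezanirebu

cell SUR=fe, CLASS=ra:
underlying: mo-nire-fb
1. f -> v, p -> b / _ Z: fires at position(s) 7: monirevb
2. 0 -> a / C _ C: inserts after position(s) 7: monirevab
3. b -> p, g -> k, v -> f, z -> s / _ #: fires at position(s) 9: monirevap
surface: monirevap

cell SUR=ri, CLASS=mi:
underlying: iv-nire-bu
1. f -> v, p -> b / _ Z: no change
2. 0 -> a / C _ C: inserts after position(s) 2: ivanirebu
3. b -> p, g -> k, v -> f, z -> s / _ #: no change
surface: ivanirebu

cell SUR=fe, CLASS=fe:
underlying: bez-nire-fb
1. f -> v, p -> b / _ Z: fires at position(s) 8: beznirevb
2. 0 -> a / C _ C: inserts after position(s) 3, 8: bezanirevab
3. b -> p, g -> k, v -> f, z -> s / _ #: fires at position(s) 11: bezanirevap
surface: bezanirevap

cell SUR=fe, CLASS=un:
underlying: fo-nire-fb
1. f -> v, p -> b / _ Z: fires at position(s) 7: fonirevb
2. 0 -> a / C _ C: inserts after position(s) 7: fonirevab
3. b -> p, g -> k, v -> f, z -> s / _ #: fires at position(s) 9: fonirevap
surface: fonirevap


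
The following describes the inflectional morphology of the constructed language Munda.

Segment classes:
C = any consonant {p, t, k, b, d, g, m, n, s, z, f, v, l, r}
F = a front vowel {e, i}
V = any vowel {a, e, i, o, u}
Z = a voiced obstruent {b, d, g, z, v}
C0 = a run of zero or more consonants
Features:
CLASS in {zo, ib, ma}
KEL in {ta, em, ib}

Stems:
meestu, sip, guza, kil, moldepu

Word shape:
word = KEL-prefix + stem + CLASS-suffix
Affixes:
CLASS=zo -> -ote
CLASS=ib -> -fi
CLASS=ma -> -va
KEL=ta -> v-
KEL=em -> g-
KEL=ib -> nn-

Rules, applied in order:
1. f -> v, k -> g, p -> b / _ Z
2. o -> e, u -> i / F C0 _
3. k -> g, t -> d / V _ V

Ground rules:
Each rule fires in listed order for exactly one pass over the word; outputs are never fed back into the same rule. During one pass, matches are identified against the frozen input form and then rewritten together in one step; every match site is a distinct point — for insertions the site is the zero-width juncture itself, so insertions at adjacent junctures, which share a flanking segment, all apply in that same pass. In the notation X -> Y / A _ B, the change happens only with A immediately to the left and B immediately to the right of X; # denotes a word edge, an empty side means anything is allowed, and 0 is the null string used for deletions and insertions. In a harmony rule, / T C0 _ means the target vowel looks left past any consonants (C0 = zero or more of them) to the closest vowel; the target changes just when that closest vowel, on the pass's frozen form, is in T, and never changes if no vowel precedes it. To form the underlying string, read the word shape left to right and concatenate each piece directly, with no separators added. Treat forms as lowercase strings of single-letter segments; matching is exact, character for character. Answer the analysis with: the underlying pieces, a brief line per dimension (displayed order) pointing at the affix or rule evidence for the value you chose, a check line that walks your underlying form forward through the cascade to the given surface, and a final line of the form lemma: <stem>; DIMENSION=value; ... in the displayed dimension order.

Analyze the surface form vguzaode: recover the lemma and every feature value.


underlying: v-guza-ote
CLASS=zo - signalled by the affix -ote
KEL=ta - signalled by the affix v-
check: vguzaote -> vguzaote -> vguzaote -> vguzaode
lemma: guza; CLASS=zo; KEL=ta


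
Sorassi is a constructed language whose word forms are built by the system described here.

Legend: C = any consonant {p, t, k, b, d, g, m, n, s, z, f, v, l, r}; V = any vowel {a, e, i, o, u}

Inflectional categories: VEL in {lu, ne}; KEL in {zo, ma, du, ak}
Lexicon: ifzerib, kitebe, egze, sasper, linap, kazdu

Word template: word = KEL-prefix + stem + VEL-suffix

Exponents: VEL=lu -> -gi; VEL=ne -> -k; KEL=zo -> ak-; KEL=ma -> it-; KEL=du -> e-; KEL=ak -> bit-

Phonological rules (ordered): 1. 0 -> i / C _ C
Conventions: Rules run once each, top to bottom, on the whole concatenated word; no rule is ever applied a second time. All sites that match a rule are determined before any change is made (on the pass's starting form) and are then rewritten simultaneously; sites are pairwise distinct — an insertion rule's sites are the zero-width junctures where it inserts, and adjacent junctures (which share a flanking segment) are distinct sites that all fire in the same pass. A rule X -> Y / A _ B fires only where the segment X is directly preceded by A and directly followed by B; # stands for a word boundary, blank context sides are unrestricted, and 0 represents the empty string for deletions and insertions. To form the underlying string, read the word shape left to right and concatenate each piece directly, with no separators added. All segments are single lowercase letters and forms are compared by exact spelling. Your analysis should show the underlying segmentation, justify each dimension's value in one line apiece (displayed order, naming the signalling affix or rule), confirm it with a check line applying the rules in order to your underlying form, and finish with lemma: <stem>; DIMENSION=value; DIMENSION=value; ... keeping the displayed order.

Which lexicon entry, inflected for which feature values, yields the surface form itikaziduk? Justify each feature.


underlying: it-kazdu-k
VEL=ne - signalled by the affix -k
KEL=ma - signalled by the affix it-
check: itkazduk -> itikaziduk
lemma: kazdu; VEL=ne; KEL=ma


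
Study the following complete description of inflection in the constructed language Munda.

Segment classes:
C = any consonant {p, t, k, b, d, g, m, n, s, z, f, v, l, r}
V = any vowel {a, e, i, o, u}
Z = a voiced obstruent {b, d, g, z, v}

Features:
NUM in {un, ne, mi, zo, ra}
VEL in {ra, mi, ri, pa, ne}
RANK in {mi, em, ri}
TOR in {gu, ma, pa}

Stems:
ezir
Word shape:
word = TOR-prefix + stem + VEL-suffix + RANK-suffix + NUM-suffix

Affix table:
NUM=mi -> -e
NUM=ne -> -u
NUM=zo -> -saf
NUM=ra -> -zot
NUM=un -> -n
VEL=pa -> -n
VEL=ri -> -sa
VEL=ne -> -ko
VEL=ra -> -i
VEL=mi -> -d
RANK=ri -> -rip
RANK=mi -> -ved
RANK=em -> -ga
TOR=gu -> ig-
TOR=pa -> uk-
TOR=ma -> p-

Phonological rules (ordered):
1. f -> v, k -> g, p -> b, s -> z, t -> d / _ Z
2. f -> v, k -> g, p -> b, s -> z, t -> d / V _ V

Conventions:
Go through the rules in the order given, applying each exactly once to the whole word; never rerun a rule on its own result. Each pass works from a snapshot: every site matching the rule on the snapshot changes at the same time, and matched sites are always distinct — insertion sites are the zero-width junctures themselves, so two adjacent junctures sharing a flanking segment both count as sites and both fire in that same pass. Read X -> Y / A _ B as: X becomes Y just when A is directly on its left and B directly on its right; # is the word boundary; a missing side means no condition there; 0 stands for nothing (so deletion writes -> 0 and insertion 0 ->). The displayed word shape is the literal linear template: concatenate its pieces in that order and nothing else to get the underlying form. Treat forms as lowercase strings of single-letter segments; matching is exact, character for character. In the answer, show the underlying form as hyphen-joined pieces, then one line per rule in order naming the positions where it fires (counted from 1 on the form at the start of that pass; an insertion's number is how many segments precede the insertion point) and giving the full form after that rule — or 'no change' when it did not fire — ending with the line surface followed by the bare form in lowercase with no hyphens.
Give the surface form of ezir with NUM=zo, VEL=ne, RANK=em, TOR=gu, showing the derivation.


underlying: ig-ezir-ko-ga-saf
1. f -> v, k -> g, p -> b, s -> z, t -> d / _ Z: no change
2. f -> v, k -> g, p -> b, s -> z, t -> d / V _ V: fires at position(s) 11: igezirkogazaf
surface: igezirkogazaf


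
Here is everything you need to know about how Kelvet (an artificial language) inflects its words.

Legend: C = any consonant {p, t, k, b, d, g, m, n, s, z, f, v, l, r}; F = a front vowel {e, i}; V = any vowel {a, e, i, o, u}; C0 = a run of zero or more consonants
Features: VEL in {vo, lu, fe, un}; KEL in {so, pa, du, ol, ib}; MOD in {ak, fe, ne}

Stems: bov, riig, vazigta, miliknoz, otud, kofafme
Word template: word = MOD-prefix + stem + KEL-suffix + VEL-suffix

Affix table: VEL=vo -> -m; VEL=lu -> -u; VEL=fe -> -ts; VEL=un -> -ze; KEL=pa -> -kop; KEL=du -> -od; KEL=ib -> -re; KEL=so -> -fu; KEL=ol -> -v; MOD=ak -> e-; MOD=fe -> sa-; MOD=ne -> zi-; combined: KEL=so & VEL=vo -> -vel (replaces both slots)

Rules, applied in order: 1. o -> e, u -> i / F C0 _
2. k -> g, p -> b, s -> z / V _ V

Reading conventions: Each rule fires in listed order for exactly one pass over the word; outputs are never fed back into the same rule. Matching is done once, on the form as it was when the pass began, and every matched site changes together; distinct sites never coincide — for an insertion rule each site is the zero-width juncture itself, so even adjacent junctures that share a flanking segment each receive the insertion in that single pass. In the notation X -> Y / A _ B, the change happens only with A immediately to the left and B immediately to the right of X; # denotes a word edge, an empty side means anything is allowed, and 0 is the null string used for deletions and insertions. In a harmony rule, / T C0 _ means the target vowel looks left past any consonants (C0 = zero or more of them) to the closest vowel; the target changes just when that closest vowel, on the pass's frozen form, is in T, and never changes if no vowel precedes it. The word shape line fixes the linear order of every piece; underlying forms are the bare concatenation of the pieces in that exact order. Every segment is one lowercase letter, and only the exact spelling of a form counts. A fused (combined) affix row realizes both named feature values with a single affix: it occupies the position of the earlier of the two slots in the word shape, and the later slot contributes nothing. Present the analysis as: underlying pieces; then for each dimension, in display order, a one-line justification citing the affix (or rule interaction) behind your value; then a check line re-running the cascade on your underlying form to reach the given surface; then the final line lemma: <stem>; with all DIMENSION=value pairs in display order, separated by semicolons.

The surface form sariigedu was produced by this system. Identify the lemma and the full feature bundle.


underlying: sa-riig-od-u
VEL=lu - signalled by the affix -u
KEL=du - signalled by the affix -od
MOD=fe - signalled by the affix sa-
check: sariigodu -> sariigedu -> sariigedu
lemma: riig; VEL=lu; KEL=du; MOD=fe


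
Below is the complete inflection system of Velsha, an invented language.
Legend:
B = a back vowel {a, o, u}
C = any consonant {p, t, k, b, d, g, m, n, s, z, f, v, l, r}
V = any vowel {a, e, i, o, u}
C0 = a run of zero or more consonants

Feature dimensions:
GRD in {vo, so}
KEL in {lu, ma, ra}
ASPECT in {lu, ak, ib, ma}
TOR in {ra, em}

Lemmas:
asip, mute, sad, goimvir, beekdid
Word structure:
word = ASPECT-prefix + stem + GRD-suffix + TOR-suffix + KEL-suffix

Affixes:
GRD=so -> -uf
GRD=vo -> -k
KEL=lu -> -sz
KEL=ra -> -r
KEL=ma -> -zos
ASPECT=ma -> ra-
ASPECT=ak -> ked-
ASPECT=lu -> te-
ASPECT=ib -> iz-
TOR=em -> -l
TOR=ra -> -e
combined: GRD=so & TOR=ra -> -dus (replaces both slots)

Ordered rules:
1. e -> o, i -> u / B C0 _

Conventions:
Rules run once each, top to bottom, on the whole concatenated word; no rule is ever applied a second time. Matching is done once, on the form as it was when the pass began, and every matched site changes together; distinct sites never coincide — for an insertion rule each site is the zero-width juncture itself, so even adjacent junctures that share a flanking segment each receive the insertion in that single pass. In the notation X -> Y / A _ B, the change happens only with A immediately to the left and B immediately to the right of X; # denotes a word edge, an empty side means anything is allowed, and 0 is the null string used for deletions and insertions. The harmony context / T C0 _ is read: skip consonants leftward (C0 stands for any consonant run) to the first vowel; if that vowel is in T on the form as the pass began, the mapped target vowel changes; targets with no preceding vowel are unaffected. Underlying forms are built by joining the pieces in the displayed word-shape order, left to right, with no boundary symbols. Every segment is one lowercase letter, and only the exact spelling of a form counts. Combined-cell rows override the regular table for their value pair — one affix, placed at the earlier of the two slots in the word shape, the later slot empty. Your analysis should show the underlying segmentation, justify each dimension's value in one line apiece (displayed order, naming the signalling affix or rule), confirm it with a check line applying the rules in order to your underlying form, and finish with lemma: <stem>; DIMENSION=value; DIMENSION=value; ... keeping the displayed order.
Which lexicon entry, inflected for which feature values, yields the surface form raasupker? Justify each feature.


underlying: ra-asip-k-e-r
GRD=vo - signalled by the affix -k
KEL=ra - signalled by the affix -r
ASPECT=ma - signalled by the affix ra-
TOR=ra - signalled by the affix -e
check: raasipker -> raasupker
lemma: asip; GRD=vo; KEL=ra; ASPECT=ma; TOR=ra


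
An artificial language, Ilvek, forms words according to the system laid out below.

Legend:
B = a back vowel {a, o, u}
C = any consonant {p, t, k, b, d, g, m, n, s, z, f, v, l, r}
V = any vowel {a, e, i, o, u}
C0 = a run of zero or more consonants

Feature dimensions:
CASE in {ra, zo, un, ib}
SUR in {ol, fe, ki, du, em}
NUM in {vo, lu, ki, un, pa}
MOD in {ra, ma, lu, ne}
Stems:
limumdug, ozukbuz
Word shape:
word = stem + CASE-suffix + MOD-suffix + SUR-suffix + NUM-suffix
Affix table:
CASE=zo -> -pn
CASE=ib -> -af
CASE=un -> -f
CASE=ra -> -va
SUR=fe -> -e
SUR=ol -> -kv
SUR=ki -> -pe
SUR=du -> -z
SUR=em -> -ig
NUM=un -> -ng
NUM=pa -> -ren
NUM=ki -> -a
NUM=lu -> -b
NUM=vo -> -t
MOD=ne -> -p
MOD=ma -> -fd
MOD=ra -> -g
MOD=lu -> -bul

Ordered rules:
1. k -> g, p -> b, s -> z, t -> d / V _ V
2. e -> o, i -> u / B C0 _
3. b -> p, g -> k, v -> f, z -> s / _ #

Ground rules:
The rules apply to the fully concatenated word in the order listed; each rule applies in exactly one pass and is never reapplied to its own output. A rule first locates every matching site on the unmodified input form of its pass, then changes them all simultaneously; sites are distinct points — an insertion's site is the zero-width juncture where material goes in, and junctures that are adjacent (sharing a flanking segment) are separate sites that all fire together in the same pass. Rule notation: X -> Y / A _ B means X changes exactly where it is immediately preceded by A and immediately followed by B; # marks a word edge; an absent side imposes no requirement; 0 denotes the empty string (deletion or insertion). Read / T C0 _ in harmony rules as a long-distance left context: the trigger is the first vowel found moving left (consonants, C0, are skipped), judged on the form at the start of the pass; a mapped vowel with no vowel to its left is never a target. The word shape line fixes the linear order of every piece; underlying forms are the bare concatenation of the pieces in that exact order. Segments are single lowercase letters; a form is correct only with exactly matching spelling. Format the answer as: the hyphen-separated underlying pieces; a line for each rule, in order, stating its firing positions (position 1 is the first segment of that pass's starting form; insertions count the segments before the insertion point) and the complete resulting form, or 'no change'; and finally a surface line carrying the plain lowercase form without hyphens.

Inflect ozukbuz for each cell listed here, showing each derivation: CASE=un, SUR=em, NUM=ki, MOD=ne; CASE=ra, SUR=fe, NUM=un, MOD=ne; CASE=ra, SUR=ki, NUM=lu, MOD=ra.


cell CASE=un, SUR=em, NUM=ki, MOD=ne:
underlying: ozukbuz-f-p-ig-a
1. k -> g, p -> b, s -> z, t -> d / V _ V: no change
2. e -> o, i -> u / B C0 _: fires at position(s) 10: ozukbuzfpuga
3. b -> p, g -> k, v -> f, z -> s / _ #: no change
surface: ozukbuzfpuga

cell CASE=ra, SUR=fe, NUM=un, MOD=ne:
underlying: ozukbuz-va-p-e-ng
1. k -> g, p -> b, s -> z, t -> d / V _ V: fires at position(s) 10: ozukbuzvabeng
2. e -> o, i -> u / B C0 _: fires at position(s) 11: ozukbuzvabong
3. b -> p, g -> k, v -> f, z -> s / _ #: fires at position(s) 13: ozukbuzvabonk
surface: ozukbuzvabonk

cell CASE=ra, SUR=ki, NUM=lu, MOD=ra:
underlying: ozukbuz-va-g-pe-b
1. k -> g, p -> b, s -> z, t -> d / V _ V: no change
2. e -> o, i -> u / B C0 _: fires at position(s) 12: ozukbuzvagpob
3. b -> p, g -> k, v -> f, z -> s / _ #: fires at position(s) 13: ozukbuzvagpop
surface: ozukbuzvagpop


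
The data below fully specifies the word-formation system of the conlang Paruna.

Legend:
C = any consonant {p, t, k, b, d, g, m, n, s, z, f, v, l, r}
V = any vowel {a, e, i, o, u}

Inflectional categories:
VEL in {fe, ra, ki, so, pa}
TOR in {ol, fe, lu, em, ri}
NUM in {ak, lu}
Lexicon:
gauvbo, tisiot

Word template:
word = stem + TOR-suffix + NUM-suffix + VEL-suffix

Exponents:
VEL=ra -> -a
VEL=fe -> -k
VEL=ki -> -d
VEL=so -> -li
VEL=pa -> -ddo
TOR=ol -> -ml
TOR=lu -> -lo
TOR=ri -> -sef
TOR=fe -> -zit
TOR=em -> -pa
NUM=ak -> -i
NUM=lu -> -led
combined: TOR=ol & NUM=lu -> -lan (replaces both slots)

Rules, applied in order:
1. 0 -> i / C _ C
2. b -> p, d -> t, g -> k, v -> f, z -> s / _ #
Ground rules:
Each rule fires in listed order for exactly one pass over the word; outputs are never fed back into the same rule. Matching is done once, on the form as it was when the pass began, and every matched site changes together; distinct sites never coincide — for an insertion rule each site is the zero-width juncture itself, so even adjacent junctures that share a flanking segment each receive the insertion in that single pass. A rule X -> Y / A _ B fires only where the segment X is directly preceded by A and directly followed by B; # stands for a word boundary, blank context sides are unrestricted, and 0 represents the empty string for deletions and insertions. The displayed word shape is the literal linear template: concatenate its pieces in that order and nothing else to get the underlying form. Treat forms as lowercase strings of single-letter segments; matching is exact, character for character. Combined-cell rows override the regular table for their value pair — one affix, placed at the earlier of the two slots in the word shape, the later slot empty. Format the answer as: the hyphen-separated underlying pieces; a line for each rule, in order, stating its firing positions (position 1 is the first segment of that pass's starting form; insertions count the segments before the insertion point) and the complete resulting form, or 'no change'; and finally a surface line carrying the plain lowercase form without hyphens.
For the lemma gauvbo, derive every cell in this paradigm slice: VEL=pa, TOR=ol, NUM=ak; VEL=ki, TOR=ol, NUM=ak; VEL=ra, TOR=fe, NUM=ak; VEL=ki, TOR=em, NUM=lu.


cell VEL=pa, TOR=ol, NUM=ak:
underlying: gauvbo-ml-i-ddo
1. 0 -> i / C _ C: inserts after position(s) 4, 7, 10: gauvibomilidido
2. b -> p, d -> t, g -> k, v -> f, z -> s / _ #: no change
surface: gauvibomilidido

cell VEL=ki, TOR=ol, NUM=ak:
underlying: gauvbo-ml-i-d
1. 0 -> i / C _ C: inserts after position(s) 4, 7: gauvibomilid
2. b -> p, d -> t, g -> k, v -> f, z -> s / _ #: fires at position(s) 12: gauvibomilit
surface: gauvibomilit

cell VEL=ra, TOR=fe, NUM=ak:
underlying: gauvbo-zit-i-a
1. 0 -> i / C _ C: inserts after position(s) 4: gauvibozitia
2. b -> p, d -> t, g -> k, v -> f, z -> s / _ #: no change
surface: gauvibozitia

cell VEL=ki, TOR=em, NUM=lu:
underlying: gauvbo-pa-led-d
1. 0 -> i / C _ C: inserts after position(s) 4, 11: gauvibopaledid
2. b -> p, d -> t, g -> k, v -> f, z -> s / _ #: fires at position(s) 14: gauvibopaledit
surface: gauvibopaledit


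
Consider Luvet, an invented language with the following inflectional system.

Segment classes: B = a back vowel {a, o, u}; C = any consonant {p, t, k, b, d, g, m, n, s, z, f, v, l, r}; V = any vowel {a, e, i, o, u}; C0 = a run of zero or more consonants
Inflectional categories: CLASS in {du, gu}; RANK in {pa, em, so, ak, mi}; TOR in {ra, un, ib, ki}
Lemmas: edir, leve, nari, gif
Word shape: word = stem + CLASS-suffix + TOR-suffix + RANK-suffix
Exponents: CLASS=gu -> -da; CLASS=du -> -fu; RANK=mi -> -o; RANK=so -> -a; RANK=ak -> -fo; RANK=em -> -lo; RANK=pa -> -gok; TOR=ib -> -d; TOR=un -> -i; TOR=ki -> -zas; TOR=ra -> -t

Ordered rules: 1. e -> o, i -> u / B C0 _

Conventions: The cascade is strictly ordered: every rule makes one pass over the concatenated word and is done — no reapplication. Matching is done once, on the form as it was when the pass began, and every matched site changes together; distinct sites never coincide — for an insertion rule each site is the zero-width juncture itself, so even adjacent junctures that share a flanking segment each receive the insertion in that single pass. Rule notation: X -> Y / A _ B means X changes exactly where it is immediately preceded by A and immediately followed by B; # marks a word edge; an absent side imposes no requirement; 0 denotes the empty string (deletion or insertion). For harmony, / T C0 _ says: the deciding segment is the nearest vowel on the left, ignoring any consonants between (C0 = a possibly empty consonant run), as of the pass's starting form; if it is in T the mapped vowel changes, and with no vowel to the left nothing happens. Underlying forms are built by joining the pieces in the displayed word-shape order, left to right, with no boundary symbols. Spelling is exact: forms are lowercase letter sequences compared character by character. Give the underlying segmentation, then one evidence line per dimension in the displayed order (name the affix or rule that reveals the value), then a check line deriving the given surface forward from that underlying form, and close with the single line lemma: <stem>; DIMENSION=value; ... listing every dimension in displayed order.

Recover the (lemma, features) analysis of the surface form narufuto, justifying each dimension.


underlying: nari-fu-t-o
CLASS=du - signalled by the affix -fu
RANK=mi - signalled by the affix -o
TOR=ra - signalled by the affix -t
check: narifuto -> narufuto
lemma: nari; CLASS=du; RANK=mi; TOR=ra


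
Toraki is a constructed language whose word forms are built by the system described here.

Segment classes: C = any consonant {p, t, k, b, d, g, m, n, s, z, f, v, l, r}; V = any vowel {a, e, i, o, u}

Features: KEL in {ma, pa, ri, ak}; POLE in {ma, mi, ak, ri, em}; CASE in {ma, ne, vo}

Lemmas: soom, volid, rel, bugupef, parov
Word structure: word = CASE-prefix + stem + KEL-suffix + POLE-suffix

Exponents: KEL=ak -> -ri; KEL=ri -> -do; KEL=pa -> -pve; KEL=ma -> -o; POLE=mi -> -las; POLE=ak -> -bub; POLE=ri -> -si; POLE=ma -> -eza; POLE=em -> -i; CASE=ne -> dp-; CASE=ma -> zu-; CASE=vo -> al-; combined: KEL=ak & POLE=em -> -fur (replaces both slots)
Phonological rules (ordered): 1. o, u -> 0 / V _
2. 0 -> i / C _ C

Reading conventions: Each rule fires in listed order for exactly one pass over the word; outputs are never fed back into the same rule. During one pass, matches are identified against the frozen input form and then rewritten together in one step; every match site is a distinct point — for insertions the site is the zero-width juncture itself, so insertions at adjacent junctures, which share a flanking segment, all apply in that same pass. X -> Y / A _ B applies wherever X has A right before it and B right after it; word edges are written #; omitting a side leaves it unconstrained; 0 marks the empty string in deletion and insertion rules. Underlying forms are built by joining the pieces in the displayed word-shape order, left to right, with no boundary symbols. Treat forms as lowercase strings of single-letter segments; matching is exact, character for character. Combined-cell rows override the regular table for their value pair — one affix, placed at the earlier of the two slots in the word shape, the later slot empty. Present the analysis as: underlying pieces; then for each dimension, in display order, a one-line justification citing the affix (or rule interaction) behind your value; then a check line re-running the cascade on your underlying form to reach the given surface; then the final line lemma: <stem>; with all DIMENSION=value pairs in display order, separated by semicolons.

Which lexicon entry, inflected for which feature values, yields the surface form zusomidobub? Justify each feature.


underlying: zu-soom-do-bub
KEL=ri - signalled by the affix -do
POLE=ak - signalled by the affix -bub
CASE=ma - signalled by the affix zu-
check: zusoomdobub -> zusomdobub -> zusomidobub
lemma: soom; KEL=ri; POLE=ak; CASE=ma


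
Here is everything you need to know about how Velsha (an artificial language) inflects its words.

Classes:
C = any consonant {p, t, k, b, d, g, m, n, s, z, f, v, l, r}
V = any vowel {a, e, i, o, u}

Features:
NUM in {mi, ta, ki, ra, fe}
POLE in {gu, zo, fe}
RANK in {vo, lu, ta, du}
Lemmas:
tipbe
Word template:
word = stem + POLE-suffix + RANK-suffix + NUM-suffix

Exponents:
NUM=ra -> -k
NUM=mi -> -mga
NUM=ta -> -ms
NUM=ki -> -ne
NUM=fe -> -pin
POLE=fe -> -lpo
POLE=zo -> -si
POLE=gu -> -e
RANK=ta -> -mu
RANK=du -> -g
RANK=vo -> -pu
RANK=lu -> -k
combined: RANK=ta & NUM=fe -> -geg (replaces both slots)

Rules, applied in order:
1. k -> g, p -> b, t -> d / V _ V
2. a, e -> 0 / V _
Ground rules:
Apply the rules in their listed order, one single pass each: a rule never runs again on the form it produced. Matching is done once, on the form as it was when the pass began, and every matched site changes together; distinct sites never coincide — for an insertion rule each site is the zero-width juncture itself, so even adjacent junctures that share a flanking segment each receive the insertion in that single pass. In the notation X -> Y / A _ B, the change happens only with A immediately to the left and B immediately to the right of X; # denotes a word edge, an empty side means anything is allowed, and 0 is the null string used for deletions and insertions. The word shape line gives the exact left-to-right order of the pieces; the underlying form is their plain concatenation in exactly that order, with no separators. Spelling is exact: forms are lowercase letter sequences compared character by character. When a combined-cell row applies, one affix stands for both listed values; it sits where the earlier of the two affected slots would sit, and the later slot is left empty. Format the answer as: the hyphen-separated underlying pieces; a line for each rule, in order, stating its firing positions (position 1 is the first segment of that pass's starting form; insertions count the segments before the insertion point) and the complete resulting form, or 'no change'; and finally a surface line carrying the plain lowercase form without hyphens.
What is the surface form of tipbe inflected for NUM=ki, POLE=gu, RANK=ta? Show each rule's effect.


underlying: tipbe-e-mu-ne
1. k -> g, p -> b, t -> d / V _ V: no change
2. a, e -> 0 / V _: fires at position(s) 6: tipbemune
surface: tipbemune


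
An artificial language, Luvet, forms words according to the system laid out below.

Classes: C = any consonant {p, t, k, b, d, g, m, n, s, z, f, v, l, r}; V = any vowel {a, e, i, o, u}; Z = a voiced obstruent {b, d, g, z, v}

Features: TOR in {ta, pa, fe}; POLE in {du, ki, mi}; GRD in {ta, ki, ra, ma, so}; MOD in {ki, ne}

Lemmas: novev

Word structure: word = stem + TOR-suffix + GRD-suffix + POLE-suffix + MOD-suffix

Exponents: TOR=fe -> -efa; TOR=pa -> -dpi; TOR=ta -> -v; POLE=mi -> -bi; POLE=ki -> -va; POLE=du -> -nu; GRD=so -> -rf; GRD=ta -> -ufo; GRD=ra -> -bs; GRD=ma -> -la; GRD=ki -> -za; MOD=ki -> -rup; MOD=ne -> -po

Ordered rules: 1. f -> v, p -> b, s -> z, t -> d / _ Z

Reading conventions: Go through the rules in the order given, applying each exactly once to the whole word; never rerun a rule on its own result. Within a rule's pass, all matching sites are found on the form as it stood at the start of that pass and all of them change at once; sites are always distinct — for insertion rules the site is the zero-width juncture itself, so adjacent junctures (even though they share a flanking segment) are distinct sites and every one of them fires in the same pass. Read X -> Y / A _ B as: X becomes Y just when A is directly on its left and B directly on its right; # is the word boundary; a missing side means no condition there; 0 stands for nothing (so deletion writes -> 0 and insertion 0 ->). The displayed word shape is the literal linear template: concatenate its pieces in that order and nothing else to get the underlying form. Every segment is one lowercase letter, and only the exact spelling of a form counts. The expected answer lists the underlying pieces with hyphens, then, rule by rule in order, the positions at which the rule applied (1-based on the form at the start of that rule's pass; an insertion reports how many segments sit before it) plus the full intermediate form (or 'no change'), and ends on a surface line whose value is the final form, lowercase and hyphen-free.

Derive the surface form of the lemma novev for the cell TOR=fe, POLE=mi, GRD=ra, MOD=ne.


underlying: novev-efa-bs-bi-po
1. f -> v, p -> b, s -> z, t -> d / _ Z: fires at position(s) 10: novevefabzbipo
surface: novevefabzbipo


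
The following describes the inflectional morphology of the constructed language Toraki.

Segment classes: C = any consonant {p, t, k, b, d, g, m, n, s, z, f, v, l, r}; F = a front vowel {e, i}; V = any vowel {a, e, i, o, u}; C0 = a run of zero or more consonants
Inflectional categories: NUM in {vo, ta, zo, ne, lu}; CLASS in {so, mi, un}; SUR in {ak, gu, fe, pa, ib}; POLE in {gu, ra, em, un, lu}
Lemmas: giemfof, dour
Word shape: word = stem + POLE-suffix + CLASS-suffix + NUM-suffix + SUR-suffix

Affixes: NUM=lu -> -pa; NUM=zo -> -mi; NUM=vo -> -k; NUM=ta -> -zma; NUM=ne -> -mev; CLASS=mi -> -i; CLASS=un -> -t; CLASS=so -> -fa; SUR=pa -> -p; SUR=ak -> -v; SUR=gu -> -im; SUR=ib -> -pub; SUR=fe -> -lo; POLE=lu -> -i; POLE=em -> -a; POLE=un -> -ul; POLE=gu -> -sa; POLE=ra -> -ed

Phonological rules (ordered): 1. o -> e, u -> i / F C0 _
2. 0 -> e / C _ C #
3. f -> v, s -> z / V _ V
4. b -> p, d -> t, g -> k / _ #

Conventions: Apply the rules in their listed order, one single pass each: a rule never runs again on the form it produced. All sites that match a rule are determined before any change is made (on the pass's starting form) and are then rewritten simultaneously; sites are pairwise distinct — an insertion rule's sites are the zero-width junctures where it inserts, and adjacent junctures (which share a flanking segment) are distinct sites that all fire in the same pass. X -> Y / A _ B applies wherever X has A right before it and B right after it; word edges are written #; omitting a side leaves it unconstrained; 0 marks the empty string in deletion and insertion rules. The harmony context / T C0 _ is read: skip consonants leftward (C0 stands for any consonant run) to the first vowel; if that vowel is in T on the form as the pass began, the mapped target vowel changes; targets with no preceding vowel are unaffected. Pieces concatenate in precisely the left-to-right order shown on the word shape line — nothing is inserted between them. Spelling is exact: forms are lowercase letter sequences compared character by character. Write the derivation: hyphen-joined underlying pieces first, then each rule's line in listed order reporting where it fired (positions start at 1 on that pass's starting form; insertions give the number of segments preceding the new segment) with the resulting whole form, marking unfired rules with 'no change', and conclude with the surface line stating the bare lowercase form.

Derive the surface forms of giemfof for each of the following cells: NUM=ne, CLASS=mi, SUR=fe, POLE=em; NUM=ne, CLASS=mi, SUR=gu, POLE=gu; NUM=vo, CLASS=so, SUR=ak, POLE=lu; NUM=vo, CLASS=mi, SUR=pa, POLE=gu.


cell NUM=ne, CLASS=mi, SUR=fe, POLE=em:
underlying: giemfof-a-i-mev-lo
1. o -> e, u -> i / F C0 _: fires at position(s) 6, 14: giemfefaimevle
2. 0 -> e / C _ C #: no change
3. f -> v, s -> z / V _ V: fires at position(s) 7: giemfevaimevle
4. b -> p, d -> t, g -> k / _ #: no change
surface: giemfevaimevle

cell NUM=ne, CLASS=mi, SUR=gu, POLE=gu:
underlying: giemfof-sa-i-mev-im
1. o -> e, u -> i / F C0 _: fires at position(s) 6: giemfefsaimevim
2. 0 -> e / C _ C #: no change
3. f -> v, s -> z / V _ V: no change
4. b -> p, d -> t, g -> k / _ #: no change
surface: giemfefsaimevim

cell NUM=vo, CLASS=so, SUR=ak, POLE=lu:
underlying: giemfof-i-fa-k-v
1. o -> e, u -> i / F C0 _: fires at position(s) 6: giemfefifakv
2. 0 -> e / C _ C #: inserts after position(s) 11: giemfefifakev
3. f -> v, s -> z / V _ V: fires at position(s) 7, 9: giemfevivakev
4. b -> p, d -> t, g -> k / _ #: no change
surface: giemfevivakev

cell NUM=vo, CLASS=mi, SUR=pa, POLE=gu:
underlying: giemfof-sa-i-k-p
1. o -> e, u -> i / F C0 _: fires at position(s) 6: giemfefsaikp
2. 0 -> e / C _ C #: inserts after position(s) 11: giemfefsaikep
3. f -> v, s -> z / V _ V: no change
4. b -> p, d -> t, g -> k / _ #: no change
surface: giemfefsaikep
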